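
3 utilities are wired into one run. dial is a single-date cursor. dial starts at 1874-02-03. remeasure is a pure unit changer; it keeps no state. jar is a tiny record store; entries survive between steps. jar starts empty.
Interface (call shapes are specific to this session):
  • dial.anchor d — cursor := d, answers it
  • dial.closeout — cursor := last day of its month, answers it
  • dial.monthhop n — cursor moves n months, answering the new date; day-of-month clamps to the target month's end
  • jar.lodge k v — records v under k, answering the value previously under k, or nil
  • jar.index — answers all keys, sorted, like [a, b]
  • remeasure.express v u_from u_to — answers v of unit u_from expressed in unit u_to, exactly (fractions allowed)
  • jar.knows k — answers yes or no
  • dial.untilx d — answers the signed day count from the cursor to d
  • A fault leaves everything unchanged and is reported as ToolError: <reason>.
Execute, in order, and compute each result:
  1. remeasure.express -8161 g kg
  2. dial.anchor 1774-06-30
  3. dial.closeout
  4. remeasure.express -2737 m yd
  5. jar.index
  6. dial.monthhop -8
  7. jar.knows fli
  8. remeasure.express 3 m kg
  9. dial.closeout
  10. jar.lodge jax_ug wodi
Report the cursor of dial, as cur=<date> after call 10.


Answer: cur=1773-10-31

Derivation:
I run express(v=-8161, u_from=g, u_to=kg), and observe -8161/1000.
I run anchor(d=1774-06-30), and observe 1774-06-30.
I run closeout(), — result: 1774-06-30.
Using express(v=-2737, u_from=m, u_to=yd), and get -3421250/1143.
I try index: [].
I try monthhop(n=-8), and see 1773-10-30.
Calling knows(k=fli), → no.
Then express(v=3, u_from=m, u_to=kg), → ToolError: incompatible units.
Next I call closeout(), giving 1773-10-31.
I invoke lodge(k=jax_ug, v=wodi), and see nil.


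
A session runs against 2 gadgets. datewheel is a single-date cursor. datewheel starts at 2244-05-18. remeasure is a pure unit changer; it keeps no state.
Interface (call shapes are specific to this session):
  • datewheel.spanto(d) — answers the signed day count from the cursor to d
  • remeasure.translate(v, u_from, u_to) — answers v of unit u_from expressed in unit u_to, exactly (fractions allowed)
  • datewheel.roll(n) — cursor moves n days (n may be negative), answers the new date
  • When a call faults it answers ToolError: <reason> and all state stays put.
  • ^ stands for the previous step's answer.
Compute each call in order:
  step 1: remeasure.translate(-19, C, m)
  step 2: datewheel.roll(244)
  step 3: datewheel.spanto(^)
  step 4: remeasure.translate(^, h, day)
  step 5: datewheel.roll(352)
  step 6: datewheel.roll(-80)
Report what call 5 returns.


I try translate using v=-19, u_from=C, u_to=m, → ToolError: incompatible units.
Calling roll using n=244, giving 2245-01-17.
I call spanto using d=^, and see 0.
I invoke translate using v=^, u_from=h, u_to=day, and observe 0.
I call roll using n=352, and see 2246-01-04.
I invoke roll using n=-80, yielding 2245-10-16.

Answer: 2246-01-04


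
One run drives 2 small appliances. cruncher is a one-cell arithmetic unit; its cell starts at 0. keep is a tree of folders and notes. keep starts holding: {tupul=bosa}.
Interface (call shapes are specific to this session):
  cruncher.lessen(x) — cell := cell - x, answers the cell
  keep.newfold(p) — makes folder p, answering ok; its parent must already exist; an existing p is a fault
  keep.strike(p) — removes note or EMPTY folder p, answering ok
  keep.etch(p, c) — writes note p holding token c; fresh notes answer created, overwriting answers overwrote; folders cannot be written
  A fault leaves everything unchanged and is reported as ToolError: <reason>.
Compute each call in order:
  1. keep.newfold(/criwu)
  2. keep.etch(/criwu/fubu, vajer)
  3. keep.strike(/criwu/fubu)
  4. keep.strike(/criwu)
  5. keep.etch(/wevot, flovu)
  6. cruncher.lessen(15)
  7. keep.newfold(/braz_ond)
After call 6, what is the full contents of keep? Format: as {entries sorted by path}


Answer: {tupul=bosa, wevot=flovu}

Derivation:
% 1. newfold(p='/criwu') => ok
% 2. etch(p='/criwu/fubu', c='vajer') => created
% 3. strike(p='/criwu/fubu') => ok
% 4. strike(p='/criwu') => ok
% 5. etch(p='/wevot', c='flovu') => created
% 6. lessen(x='15') => -15
% 7. newfold(p='/braz_ond') => ok


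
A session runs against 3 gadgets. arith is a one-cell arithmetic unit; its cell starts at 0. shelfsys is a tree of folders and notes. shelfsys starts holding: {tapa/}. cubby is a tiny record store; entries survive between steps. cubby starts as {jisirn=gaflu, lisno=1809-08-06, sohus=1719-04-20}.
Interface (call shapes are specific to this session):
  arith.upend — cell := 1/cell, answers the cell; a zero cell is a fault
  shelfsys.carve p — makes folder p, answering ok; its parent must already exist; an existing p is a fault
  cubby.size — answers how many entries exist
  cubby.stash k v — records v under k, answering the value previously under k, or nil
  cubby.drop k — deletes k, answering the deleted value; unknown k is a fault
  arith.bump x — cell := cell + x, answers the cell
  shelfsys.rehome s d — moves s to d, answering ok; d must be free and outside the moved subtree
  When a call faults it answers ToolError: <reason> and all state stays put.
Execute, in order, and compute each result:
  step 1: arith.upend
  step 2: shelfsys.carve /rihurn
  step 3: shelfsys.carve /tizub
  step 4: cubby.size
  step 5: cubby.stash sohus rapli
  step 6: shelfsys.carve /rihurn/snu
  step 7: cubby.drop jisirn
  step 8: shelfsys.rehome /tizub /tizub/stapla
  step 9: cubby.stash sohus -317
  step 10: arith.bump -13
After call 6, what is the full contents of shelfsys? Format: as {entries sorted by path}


Answer: {rihurn/, rihurn/snu/, tapa/, tizub/}

Derivation:
$ arith.upend
[out] ToolError: reciprocal of zero
$ shelfsys.carve p='/rihurn'
[out] ok
$ shelfsys.carve p='/tizub'
[out] ok
$ cubby.size
[out] 3
$ cubby.stash k='sohus' v='rapli'
[out] 1719-04-20
$ shelfsys.carve p='/rihurn/snu'
[out] ok
$ cubby.drop k='jisirn'
[out] gaflu
$ shelfsys.rehome s='/tizub' d='/tizub/stapla'
[out] ToolError: into itself
$ cubby.stash k='sohus' v='-317'
[out] rapli
$ arith.bump x='-13'
[out] -13


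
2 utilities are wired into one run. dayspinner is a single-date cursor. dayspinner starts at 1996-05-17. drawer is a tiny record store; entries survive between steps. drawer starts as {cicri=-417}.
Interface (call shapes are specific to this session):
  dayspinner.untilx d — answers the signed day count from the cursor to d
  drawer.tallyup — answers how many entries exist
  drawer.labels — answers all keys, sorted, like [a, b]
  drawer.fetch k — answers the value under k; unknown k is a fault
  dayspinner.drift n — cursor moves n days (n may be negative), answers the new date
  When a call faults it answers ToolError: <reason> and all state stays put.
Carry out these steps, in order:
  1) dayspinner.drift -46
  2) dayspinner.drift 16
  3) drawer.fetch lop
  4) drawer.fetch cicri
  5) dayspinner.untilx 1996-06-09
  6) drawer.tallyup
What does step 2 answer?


Answer: 1996-04-17

Derivation:
~$ dayspinner.drift n='-46'
[out] 1996-04-01
~$ dayspinner.drift n='16'
[out] 1996-04-17
~$ drawer.fetch k='lop'
[out] ToolError: no such key lop
~$ drawer.fetch k='cicri'
[out] -417
~$ dayspinner.untilx d='1996-06-09'
[out] 53
~$ drawer.tallyup
[out] 1


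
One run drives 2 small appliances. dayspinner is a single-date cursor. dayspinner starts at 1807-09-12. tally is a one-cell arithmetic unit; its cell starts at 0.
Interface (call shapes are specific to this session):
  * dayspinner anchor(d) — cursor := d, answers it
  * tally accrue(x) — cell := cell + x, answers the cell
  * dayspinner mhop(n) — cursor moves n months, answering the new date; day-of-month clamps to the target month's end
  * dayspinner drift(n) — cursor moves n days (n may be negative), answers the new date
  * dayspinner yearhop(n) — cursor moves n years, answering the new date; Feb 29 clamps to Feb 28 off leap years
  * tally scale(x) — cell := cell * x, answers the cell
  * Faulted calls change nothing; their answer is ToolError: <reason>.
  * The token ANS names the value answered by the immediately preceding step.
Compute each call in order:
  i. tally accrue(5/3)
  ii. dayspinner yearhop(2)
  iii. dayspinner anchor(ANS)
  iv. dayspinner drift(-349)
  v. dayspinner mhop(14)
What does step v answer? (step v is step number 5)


Answer: 1809-11-28

Derivation:
-> tally accrue(5/3)
<- 5/3
-> dayspinner yearhop(2)
<- 1809-09-12
-> dayspinner anchor(ANS)
<- 1809-09-12
-> dayspinner drift(-349)
<- 1808-09-28
-> dayspinner mhop(14)
<- 1809-11-28


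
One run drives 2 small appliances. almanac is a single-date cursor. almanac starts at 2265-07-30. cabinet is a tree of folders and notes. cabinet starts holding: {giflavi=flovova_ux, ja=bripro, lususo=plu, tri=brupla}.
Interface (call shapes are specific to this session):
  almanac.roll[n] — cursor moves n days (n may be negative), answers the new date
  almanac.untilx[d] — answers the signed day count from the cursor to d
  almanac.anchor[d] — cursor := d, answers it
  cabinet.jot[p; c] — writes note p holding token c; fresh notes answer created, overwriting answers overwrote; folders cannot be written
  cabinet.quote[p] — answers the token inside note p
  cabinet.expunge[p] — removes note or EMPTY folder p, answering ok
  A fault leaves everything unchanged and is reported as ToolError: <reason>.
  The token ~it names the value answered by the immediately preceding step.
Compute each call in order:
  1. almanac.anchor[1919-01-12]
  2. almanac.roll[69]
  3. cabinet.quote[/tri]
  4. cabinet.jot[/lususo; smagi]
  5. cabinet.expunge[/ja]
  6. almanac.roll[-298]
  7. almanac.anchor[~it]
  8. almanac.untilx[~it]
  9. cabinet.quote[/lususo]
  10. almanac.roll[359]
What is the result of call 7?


Answer: 1918-05-28

Derivation:
Step: anchor[d: 1919-01-12]
Result: 1919-01-12
Step: roll[n: 69]
Result: 1919-03-22
Step: quote[p: /tri]
Result: brupla
Step: jot[p: /lususo; c: smagi]
Result: overwrote
Step: expunge[p: /ja]
Result: ok
Step: roll[n: -298]
Result: 1918-05-28
Step: anchor[d: ~it]
Result: 1918-05-28
Step: untilx[d: ~it]
Result: 0
Step: quote[p: /lususo]
Result: smagi
Step: roll[n: 359]
Result: 1919-05-22


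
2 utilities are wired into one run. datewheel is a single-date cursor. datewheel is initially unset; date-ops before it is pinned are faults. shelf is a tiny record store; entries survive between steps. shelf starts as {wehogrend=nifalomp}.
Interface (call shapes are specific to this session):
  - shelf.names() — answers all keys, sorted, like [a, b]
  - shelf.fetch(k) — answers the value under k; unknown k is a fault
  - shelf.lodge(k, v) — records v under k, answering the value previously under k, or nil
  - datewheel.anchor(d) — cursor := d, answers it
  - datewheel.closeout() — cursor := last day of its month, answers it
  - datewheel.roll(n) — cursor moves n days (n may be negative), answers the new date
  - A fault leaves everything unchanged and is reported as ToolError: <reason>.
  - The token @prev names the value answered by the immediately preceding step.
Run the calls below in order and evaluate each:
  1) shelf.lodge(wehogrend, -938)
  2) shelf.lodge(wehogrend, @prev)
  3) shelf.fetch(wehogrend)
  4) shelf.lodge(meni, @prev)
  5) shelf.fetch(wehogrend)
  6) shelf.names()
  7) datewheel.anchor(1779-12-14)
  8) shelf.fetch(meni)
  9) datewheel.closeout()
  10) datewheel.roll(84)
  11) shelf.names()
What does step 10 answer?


I invoke shelf.lodge passing wehogrend, -938, and observe nifalomp.
I use shelf.lodge passing wehogrend, @prev, giving -938.
Now I run shelf.fetch passing wehogrend, → nifalomp.
I try shelf.lodge passing meni, @prev, which returns nil.
Invoking shelf.fetch passing wehogrend, yielding nifalomp.
Next I call shelf.names, and get [meni, wehogrend].
Using datewheel.anchor passing 1779-12-14, giving 1779-12-14.
Calling shelf.fetch passing meni, which returns nifalomp.
Using datewheel.closeout: 1779-12-31.
I call datewheel.roll passing 84, → 1780-03-24.
Using shelf.names, → [meni, wehogrend].

Answer: 1780-03-24


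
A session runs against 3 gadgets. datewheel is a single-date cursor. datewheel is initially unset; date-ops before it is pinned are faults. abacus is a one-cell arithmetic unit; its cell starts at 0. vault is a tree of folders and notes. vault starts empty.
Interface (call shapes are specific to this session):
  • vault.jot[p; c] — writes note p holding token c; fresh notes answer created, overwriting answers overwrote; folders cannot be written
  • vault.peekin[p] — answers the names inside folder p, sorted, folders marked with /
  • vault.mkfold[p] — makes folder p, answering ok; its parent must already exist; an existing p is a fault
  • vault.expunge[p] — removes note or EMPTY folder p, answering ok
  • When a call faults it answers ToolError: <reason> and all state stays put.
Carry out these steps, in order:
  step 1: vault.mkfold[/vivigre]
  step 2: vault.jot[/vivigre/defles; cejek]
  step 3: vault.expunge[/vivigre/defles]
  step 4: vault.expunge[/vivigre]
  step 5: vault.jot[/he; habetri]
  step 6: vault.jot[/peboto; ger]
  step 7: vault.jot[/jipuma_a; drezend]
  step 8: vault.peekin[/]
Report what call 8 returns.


Answer: [he, jipuma_a, peboto]

Derivation:
$ mkfold p→/vivigre
[out] ok
$ jot p→/vivigre/defles c→cejek
[out] created
$ expunge p→/vivigre/defles
[out] ok
$ expunge p→/vivigre
[out] ok
$ jot p→/he c→habetri
[out] created
$ jot p→/peboto c→ger
[out] created
$ jot p→/jipuma_a c→drezend
[out] created
$ peekin p→/
[out] [he, jipuma_a, peboto]


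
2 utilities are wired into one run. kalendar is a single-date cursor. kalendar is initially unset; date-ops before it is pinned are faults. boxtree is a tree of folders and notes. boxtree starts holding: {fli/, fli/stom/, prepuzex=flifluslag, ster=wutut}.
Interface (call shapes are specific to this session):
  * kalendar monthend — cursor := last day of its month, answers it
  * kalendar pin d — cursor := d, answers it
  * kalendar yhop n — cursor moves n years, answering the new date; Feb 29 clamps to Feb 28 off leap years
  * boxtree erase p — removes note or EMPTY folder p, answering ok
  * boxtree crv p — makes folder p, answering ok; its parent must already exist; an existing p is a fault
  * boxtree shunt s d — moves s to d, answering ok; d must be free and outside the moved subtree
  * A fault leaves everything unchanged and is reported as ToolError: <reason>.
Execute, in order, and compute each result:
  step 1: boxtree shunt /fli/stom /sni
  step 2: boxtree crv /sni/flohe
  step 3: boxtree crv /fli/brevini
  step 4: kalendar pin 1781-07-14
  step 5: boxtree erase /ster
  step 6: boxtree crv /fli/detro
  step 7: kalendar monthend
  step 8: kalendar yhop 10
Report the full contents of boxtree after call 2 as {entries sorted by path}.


·→ boxtree shunt(s='/fli/stom', d='/sni')
·← ok
·→ boxtree crv(p='/sni/flohe')
·← ok
·→ boxtree crv(p='/fli/brevini')
·← ok
·→ kalendar pin(d='1781-07-14')
·← 1781-07-14
·→ boxtree erase(p='/ster')
·← ok
·→ boxtree crv(p='/fli/detro')
·← ok
·→ kalendar monthend()
·← 1781-07-31
·→ kalendar yhop(n='10')
·← 1791-07-31

Answer: {fli/, prepuzex=flifluslag, sni/, sni/flohe/, ster=wutut}


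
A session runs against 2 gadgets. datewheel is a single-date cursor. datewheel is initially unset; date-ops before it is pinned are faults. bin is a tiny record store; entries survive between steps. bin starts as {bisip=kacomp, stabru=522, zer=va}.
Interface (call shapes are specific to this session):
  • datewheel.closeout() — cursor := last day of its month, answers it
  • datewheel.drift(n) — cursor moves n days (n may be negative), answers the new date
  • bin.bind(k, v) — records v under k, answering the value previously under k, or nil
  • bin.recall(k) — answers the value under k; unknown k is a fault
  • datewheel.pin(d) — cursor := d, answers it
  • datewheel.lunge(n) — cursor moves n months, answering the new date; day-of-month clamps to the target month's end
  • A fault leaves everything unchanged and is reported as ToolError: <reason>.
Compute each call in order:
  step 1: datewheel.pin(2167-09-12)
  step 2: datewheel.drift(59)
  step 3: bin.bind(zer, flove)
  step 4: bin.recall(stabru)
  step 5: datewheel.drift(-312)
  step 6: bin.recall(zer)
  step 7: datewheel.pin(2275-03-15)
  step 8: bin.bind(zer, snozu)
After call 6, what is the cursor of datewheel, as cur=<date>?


Answer: cur=2167-01-02

Derivation:
[in] datewheel.pin d→2167-09-12
:: 2167-09-12
[in] datewheel.drift n→59
:: 2167-11-10
[in] bin.bind k→zer v→flove
:: va
[in] bin.recall k→stabru
:: 522
[in] datewheel.drift n→-312
:: 2167-01-02
[in] bin.recall k→zer
:: flove
[in] datewheel.pin d→2275-03-15
:: 2275-03-15
[in] bin.bind k→zer v→snozu
:: flove


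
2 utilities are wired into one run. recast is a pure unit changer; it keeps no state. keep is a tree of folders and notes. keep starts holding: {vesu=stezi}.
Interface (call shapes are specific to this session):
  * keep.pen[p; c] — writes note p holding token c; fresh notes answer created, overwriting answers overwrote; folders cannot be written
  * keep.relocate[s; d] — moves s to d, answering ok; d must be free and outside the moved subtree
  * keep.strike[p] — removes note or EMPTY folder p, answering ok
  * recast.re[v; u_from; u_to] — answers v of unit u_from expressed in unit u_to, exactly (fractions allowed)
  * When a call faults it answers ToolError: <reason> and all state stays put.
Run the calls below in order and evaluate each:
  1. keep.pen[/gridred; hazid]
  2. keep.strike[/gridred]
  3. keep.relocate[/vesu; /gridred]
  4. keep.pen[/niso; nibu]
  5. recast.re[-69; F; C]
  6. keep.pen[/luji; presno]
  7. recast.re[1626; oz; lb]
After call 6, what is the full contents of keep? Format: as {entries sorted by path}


Answer: {gridred=stezi, luji=presno, niso=nibu}

Derivation:
I use keep.pen passing p=/gridred, c=hazid, — result: created.
I run keep.strike passing p=/gridred, which returns ok.
Invoking keep.relocate passing s=/vesu, d=/gridred, → ok.
Using keep.pen passing p=/niso, c=nibu, and see created.
Invoking recast.re passing v=-69, u_from=F, u_to=C, → -505/9.
Invoking keep.pen passing p=/luji, c=presno, and observe created.
Calling recast.re passing v=1626, u_from=oz, u_to=lb: 813/8.


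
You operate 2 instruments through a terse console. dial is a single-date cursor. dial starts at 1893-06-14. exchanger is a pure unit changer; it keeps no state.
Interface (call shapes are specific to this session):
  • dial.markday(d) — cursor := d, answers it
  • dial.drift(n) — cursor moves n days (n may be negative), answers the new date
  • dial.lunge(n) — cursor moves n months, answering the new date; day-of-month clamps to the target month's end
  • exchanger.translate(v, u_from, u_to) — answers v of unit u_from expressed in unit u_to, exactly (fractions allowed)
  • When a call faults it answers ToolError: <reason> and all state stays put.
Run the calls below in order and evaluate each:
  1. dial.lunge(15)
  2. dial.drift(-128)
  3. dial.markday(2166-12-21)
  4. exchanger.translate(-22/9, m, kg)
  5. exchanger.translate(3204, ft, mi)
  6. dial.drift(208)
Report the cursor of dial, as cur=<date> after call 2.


Next I call lunge on n→15, giving 1894-09-14.
Using drift on n→-128, which returns 1894-05-09.
I run markday on d→2166-12-21, which returns 2166-12-21.
Now I run translate on v→-22/9, u_from→m, u_to→kg: ToolError: incompatible units.
Now I run translate on v→3204, u_from→ft, u_to→mi: 267/440.
Using drift on n→208, and get 2167-07-17.

Answer: cur=1894-05-09


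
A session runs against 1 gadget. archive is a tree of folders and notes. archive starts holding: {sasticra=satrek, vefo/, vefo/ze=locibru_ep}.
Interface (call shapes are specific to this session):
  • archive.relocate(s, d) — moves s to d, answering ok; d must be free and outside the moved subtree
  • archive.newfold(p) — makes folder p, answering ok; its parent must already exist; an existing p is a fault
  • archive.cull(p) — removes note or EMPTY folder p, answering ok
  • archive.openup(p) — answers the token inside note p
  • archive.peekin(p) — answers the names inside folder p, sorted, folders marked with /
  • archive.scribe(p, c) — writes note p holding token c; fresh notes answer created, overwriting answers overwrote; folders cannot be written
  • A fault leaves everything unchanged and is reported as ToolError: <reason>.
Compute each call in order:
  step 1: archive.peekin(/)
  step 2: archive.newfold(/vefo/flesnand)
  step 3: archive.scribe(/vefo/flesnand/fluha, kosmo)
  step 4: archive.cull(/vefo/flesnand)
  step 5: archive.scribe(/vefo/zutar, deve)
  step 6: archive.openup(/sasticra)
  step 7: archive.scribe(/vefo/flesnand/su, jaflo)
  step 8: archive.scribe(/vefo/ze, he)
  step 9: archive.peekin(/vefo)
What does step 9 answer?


-- 1. archive.peekin(p→/) == [sasticra, vefo/]
-- 2. archive.newfold(p→/vefo/flesnand) == ok
-- 3. archive.scribe(p→/vefo/flesnand/fluha, c→kosmo) == created
-- 4. archive.cull(p→/vefo/flesnand) == ToolError: not empty
-- 5. archive.scribe(p→/vefo/zutar, c→deve) == created
-- 6. archive.openup(p→/sasticra) == satrek
-- 7. archive.scribe(p→/vefo/flesnand/su, c→jaflo) == created
-- 8. archive.scribe(p→/vefo/ze, c→he) == overwrote
-- 9. archive.peekin(p→/vefo) == [flesnand/, ze, zutar]

Answer: [flesnand/, ze, zutar]


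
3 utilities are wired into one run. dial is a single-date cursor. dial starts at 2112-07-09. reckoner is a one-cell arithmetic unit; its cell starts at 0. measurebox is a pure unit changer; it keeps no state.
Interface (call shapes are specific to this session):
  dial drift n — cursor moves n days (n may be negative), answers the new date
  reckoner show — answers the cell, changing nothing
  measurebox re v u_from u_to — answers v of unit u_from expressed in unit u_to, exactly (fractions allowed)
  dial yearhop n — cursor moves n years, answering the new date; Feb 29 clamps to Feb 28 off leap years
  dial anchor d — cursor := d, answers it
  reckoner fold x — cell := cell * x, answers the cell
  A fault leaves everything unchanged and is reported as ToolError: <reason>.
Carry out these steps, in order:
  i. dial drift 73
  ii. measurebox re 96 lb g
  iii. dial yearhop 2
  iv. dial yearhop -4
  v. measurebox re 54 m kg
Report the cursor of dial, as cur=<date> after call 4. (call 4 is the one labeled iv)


Answer: cur=2110-09-20

Derivation:
-> dial drift(n=73)
<- 2112-09-20
-> measurebox re(v=96, u_from=lb, u_to=g)
<- 136077711/3125
-> dial yearhop(n=2)
<- 2114-09-20
-> dial yearhop(n=-4)
<- 2110-09-20
-> measurebox re(v=54, u_from=m, u_to=kg)
<- ToolError: incompatible units


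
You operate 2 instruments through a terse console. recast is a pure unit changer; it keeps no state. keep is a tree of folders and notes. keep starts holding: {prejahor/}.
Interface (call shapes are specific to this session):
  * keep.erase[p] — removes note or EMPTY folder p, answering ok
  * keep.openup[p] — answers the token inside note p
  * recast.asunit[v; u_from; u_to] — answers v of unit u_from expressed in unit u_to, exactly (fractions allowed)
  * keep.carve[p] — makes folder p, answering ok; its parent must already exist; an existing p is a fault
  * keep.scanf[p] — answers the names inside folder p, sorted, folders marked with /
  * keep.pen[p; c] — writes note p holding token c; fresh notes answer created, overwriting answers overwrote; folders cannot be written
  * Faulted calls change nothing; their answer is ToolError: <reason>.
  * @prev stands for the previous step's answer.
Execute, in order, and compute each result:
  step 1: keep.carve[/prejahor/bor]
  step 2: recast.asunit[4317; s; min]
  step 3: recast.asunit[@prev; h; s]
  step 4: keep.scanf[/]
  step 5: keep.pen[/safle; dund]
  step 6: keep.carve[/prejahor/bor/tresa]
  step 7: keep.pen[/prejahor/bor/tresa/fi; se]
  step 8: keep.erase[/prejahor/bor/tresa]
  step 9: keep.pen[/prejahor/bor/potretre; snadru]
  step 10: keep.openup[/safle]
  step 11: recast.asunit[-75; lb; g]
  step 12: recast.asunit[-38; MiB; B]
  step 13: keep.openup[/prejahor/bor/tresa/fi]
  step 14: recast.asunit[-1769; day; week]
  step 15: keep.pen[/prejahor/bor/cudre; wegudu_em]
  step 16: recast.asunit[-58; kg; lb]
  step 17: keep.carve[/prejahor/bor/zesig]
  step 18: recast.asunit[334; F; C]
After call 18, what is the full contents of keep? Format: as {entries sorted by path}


>>> carve p=/prejahor/bor
[out] ok
>>> asunit v=4317 u_from=s u_to=min
[out] 1439/20
>>> asunit v=@prev u_from=h u_to=s
[out] 259020
>>> scanf p=/
[out] [prejahor/]
>>> pen p=/safle c=dund
[out] created
>>> carve p=/prejahor/bor/tresa
[out] ok
>>> pen p=/prejahor/bor/tresa/fi c=se
[out] created
>>> erase p=/prejahor/bor/tresa
[out] ToolError: not empty
>>> pen p=/prejahor/bor/potretre c=snadru
[out] created
>>> openup p=/safle
[out] dund
>>> asunit v=-75 u_from=lb u_to=g
[out] -136077711/4000
>>> asunit v=-38 u_from=MiB u_to=B
[out] -39845888
>>> openup p=/prejahor/bor/tresa/fi
[out] se
>>> asunit v=-1769 u_from=day u_to=week
[out] -1769/7
>>> pen p=/prejahor/bor/cudre c=wegudu_em
[out] created
>>> asunit v=-58 u_from=kg u_to=lb
[out] -5800000000/45359237
>>> carve p=/prejahor/bor/zesig
[out] ok
>>> asunit v=334 u_from=F u_to=C
[out] 1510/9

Answer: {prejahor/, prejahor/bor/, prejahor/bor/cudre=wegudu_em, prejahor/bor/potretre=snadru, prejahor/bor/tresa/, prejahor/bor/tresa/fi=se, prejahor/bor/zesig/, safle=dund}


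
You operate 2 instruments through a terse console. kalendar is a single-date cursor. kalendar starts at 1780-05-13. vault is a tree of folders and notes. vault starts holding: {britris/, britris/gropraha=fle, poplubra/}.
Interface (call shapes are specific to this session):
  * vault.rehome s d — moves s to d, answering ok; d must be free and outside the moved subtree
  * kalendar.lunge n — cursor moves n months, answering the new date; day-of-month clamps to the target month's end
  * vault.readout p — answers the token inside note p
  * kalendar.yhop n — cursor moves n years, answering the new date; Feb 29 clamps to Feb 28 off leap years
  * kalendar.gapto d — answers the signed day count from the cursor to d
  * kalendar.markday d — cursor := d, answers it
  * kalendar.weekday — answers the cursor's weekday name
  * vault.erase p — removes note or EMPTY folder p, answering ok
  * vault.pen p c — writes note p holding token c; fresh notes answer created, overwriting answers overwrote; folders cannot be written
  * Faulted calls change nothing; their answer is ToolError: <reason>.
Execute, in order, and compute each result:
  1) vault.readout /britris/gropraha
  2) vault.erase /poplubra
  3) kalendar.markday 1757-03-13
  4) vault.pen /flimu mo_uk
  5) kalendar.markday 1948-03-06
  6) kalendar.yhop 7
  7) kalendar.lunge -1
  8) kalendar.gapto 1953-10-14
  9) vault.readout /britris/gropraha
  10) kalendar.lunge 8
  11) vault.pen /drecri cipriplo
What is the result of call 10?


>> vault.readout(p→/britris/gropraha)
<< fle
>> vault.erase(p→/poplubra)
<< ok
>> kalendar.markday(d→1757-03-13)
<< 1757-03-13
>> vault.pen(p→/flimu, c→mo_uk)
<< created
>> kalendar.markday(d→1948-03-06)
<< 1948-03-06
>> kalendar.yhop(n→7)
<< 1955-03-06
>> kalendar.lunge(n→-1)
<< 1955-02-06
>> kalendar.gapto(d→1953-10-14)
<< -480
>> vault.readout(p→/britris/gropraha)
<< fle
>> kalendar.lunge(n→8)
<< 1955-10-06
>> vault.pen(p→/drecri, c→cipriplo)
<< created

Answer: 1955-10-06


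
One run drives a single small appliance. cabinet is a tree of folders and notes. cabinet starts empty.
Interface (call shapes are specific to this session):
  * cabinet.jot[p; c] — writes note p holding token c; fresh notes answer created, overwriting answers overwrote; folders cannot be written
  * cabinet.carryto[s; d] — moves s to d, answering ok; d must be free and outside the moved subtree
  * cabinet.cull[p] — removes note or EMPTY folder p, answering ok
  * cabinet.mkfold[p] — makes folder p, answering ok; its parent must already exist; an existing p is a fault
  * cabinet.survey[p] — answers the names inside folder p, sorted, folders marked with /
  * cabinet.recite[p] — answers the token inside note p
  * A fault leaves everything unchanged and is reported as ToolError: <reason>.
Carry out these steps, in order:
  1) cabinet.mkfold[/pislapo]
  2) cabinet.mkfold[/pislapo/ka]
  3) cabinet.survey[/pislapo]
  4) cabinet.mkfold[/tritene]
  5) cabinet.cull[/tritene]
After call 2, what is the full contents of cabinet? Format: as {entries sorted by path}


==> cabinet.mkfold(p='/pislapo')
<== ok
==> cabinet.mkfold(p='/pislapo/ka')
<== ok
==> cabinet.survey(p='/pislapo')
<== [ka/]
==> cabinet.mkfold(p='/tritene')
<== ok
==> cabinet.cull(p='/tritene')
<== ok

Answer: {pislapo/, pislapo/ka/}


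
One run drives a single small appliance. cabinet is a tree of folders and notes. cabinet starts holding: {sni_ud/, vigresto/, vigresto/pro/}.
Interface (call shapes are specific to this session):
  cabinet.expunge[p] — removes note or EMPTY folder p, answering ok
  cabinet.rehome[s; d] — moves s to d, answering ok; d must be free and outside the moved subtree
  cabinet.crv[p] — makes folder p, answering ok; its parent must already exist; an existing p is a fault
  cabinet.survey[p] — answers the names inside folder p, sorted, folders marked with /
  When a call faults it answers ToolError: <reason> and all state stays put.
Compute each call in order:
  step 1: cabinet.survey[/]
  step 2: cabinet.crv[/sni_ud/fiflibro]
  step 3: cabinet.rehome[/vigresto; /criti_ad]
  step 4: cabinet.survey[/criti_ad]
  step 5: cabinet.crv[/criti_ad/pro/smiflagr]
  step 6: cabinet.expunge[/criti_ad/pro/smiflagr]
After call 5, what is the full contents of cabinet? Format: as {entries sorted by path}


// cabinet.survey(p=/) => [sni_ud/, vigresto/]
// cabinet.crv(p=/sni_ud/fiflibro) => ok
// cabinet.rehome(s=/vigresto, d=/criti_ad) => ok
// cabinet.survey(p=/criti_ad) => [pro/]
// cabinet.crv(p=/criti_ad/pro/smiflagr) => ok
// cabinet.expunge(p=/criti_ad/pro/smiflagr) => ok

Answer: {criti_ad/, criti_ad/pro/, criti_ad/pro/smiflagr/, sni_ud/, sni_ud/fiflibro/}


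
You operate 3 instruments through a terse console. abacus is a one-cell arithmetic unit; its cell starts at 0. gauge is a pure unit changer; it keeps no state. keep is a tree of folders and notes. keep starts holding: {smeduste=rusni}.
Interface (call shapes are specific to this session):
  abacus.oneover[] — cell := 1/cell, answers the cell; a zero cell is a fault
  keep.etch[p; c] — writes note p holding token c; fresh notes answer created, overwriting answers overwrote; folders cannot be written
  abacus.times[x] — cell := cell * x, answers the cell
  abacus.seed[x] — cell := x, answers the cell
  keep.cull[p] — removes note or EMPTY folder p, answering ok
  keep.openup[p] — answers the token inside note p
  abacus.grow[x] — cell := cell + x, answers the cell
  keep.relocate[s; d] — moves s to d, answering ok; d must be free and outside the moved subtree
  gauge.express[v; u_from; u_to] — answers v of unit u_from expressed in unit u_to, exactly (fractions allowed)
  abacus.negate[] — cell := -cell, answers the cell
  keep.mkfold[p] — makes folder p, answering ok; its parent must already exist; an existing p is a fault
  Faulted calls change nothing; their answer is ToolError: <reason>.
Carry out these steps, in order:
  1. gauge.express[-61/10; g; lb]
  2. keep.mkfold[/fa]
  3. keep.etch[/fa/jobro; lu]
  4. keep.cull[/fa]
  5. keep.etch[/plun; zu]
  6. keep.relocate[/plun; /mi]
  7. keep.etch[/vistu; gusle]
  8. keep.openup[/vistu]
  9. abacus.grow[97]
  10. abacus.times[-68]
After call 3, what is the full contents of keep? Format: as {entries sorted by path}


Answer: {fa/, fa/jobro=lu, smeduste=rusni}

Derivation:
Invoking express passing v=-61/10, u_from=g, u_to=lb, and get -610000/45359237.
I call mkfold passing p=/fa: ok.
I run etch passing p=/fa/jobro, c=lu, giving created.
Calling cull passing p=/fa, which returns ToolError: not empty.
I use etch passing p=/plun, c=zu, — result: created.
I call relocate passing s=/plun, d=/mi, and get ok.
Using etch passing p=/vistu, c=gusle, → created.
Then openup passing p=/vistu, and get gusle.
I call grow passing x=97, yielding 97.
Next I call times passing x=-68, and get -6596.


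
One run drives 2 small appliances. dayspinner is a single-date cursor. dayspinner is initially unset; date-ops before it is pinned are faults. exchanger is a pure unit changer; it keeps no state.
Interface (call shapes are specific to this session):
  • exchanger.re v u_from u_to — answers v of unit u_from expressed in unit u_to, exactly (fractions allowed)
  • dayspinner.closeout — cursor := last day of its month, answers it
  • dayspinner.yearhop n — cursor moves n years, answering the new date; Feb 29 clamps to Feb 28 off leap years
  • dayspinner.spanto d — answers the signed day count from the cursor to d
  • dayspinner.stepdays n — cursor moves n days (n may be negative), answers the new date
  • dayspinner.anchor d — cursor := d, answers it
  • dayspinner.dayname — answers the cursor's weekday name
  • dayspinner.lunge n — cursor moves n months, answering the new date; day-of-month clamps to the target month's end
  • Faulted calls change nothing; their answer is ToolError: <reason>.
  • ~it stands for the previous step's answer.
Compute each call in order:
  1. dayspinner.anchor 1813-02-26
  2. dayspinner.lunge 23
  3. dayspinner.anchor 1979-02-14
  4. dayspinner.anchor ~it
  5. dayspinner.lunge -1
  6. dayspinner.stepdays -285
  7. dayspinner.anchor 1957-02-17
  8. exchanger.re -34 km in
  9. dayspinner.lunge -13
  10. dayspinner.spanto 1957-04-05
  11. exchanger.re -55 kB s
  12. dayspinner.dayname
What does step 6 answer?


Answer: 1978-04-04

Derivation:
$ anchor d=1813-02-26
[out] 1813-02-26
$ lunge n=23
[out] 1815-01-26
$ anchor d=1979-02-14
[out] 1979-02-14
$ anchor d=~it
[out] 1979-02-14
$ lunge n=-1
[out] 1979-01-14
$ stepdays n=-285
[out] 1978-04-04
$ anchor d=1957-02-17
[out] 1957-02-17
$ re v=-34 u_from=km u_to=in
[out] -170000000/127
$ lunge n=-13
[out] 1956-01-17
$ spanto d=1957-04-05
[out] 444
$ re v=-55 u_from=kB u_to=s
[out] ToolError: incompatible units
$ dayname
[out] Tuesday


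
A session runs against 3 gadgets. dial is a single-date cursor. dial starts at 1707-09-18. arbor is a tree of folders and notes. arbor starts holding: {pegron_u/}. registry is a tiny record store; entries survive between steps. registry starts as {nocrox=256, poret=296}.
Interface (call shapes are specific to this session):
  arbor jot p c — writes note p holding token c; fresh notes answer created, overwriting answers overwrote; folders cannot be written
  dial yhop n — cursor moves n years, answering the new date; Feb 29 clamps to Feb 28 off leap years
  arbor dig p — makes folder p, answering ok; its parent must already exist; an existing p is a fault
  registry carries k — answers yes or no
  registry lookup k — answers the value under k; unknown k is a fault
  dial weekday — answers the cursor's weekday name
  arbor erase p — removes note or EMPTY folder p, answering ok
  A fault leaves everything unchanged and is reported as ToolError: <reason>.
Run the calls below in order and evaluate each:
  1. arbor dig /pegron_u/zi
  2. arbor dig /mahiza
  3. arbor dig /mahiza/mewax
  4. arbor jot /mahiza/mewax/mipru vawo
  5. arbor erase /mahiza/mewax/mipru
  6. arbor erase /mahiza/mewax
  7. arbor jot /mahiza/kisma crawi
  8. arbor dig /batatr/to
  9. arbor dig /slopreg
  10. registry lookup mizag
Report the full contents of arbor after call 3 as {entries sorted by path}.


==> arbor dig(p→/pegron_u/zi)
<== ok
==> arbor dig(p→/mahiza)
<== ok
==> arbor dig(p→/mahiza/mewax)
<== ok
==> arbor jot(p→/mahiza/mewax/mipru, c→vawo)
<== created
==> arbor erase(p→/mahiza/mewax/mipru)
<== ok
==> arbor erase(p→/mahiza/mewax)
<== ok
==> arbor jot(p→/mahiza/kisma, c→crawi)
<== created
==> arbor dig(p→/batatr/to)
<== ToolError: no parent
==> arbor dig(p→/slopreg)
<== ok
==> registry lookup(k→mizag)
<== ToolError: no such key mizag

Answer: {mahiza/, mahiza/mewax/, pegron_u/, pegron_u/zi/}


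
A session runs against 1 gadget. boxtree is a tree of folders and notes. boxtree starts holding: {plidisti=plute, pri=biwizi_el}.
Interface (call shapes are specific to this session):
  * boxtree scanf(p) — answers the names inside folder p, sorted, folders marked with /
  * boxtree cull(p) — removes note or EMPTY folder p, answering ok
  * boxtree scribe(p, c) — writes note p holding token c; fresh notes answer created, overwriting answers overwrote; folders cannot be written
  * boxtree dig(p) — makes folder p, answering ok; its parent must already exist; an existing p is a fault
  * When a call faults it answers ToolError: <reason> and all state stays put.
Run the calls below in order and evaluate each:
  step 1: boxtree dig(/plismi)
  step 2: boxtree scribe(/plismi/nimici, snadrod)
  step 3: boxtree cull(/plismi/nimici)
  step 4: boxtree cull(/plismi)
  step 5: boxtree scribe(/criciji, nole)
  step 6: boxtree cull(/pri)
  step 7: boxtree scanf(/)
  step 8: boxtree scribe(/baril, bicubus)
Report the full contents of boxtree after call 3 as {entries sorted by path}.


-> boxtree dig(p='/plismi')
<- ok
-> boxtree scribe(p='/plismi/nimici', c='snadrod')
<- created
-> boxtree cull(p='/plismi/nimici')
<- ok
-> boxtree cull(p='/plismi')
<- ok
-> boxtree scribe(p='/criciji', c='nole')
<- created
-> boxtree cull(p='/pri')
<- ok
-> boxtree scanf(p='/')
<- [criciji, plidisti]
-> boxtree scribe(p='/baril', c='bicubus')
<- created

Answer: {plidisti=plute, plismi/, pri=biwizi_el}


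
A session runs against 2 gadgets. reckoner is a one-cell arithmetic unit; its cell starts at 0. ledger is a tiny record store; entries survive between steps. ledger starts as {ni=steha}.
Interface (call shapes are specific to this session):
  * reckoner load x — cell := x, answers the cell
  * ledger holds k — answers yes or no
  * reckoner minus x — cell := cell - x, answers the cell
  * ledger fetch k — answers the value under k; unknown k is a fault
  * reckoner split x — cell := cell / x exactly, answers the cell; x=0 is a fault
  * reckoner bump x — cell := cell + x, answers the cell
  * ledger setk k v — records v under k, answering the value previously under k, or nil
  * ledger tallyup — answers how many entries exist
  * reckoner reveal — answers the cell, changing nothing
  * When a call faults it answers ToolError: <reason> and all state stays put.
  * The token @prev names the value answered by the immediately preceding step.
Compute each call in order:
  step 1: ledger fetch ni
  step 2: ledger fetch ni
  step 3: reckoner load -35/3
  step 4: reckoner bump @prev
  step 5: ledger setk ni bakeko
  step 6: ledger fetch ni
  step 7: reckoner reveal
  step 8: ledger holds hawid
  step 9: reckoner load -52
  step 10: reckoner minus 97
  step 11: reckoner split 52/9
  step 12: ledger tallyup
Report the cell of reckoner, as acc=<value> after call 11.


$ ledger fetch k=ni
  steha
$ ledger fetch k=ni
  steha
$ reckoner load x=-35/3
  -35/3
$ reckoner bump x=@prev
  -70/3
$ ledger setk k=ni v=bakeko
  steha
$ ledger fetch k=ni
  bakeko
$ reckoner reveal
  -70/3
$ ledger holds k=hawid
  no
$ reckoner load x=-52
  -52
$ reckoner minus x=97
  -149
$ reckoner split x=52/9
  -1341/52
$ ledger tallyup
  1

Answer: acc=-1341/52


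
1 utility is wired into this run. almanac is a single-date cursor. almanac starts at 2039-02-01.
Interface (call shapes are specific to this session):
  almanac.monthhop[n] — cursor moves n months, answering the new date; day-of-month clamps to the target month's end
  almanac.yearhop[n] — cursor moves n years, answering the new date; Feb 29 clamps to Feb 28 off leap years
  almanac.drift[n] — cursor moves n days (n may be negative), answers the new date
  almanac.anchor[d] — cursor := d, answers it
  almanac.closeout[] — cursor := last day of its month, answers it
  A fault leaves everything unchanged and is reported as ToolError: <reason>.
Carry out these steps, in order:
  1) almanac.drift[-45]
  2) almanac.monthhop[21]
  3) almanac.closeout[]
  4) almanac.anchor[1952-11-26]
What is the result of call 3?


·→ almanac.drift(n: -45)
·← 2038-12-18
·→ almanac.monthhop(n: 21)
·← 2040-09-18
·→ almanac.closeout()
·← 2040-09-30
·→ almanac.anchor(d: 1952-11-26)
·← 1952-11-26

Answer: 2040-09-30
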